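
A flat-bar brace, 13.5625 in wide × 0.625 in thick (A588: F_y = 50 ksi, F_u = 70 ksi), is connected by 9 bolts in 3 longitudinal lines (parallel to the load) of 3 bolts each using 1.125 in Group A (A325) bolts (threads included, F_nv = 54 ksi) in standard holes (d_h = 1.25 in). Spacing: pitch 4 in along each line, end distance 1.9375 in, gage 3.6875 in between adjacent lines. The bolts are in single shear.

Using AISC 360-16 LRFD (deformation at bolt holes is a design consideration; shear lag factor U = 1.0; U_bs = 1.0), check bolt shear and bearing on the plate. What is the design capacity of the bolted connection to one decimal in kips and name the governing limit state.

Bolt shear: A_b = π(1.125)²/4 = 0.99402 in². φR_n = 0.75 × 54 × 0.99402 × 9 × 1 = 362.3 kips.
Bearing (0.625 in plate, F_u = 70 ksi): end bolts L_c = 1.9375 − 1.25/2 = 1.3125, R_n = min(1.2×1.3125×0.625×70, 2.4×1.125×0.625×70) = 68.906 kips/bolt; interior L_c = 4 − 1.25 = 2.75, R_n = 118.13 kips/bolt. φR_n = 0.75 × (3×68.906 + 6×118.13) = 686.6 kips.
Governing: min(362.3, 686.6) = 362.3 kips → bolt shear.

362.3 kips (bolt shear governs)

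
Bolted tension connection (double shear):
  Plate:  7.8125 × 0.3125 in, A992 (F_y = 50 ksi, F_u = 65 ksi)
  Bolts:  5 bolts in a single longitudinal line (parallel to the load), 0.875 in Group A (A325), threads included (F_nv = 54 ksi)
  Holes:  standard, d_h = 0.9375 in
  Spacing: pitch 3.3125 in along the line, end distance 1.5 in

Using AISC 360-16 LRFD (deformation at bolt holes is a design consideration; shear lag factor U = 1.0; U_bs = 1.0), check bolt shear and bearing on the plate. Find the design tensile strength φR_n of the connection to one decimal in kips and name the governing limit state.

Bolt shear: A_b = π(0.875)²/4 = 0.60132 in². φR_n = 0.75 × 54 × 0.60132 × 5 × 2 = 243.5 kips.
Bearing (0.3125 in plate, F_u = 65 ksi): end bolts L_c = 1.5 − 0.9375/2 = 1.03125, R_n = min(1.2×1.03125×0.3125×65, 2.4×0.875×0.3125×65) = 25.137 kips/bolt; interior L_c = 3.3125 − 0.9375 = 2.375, R_n = 42.656 kips/bolt. φR_n = 0.75 × (1×25.137 + 4×42.656) = 146.8 kips.
Governing: min(243.5, 146.8) = 146.8 kips → bearing.

146.8 kips (bearing governs)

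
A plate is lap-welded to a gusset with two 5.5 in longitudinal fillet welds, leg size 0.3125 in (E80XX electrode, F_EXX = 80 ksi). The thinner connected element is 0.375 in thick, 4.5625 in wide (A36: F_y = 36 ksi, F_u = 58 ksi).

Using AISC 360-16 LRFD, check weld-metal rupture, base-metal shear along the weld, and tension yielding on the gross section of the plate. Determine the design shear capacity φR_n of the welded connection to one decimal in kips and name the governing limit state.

55.4 kips (gross-section yield governs)

Weld metal: throat = 0.707×0.3125 = 0.22094 in, L = 2×5.5 = 11 in. φR_n = 0.75 × 0.6 × 80 × 0.22094 × 11 = 87.5 kips.
Base metal shear (0.375 in plate): yield φR_n = 1.0×0.6×36×0.375×11 = 89.1 kips; rupture φR_n = 0.75×0.6×58×0.375×11 = 107.7 kips; take 89.1 kips (yield).
Tension yield (gross): A_g = 4.5625×0.375 = 1.7109 in². φR_n = 0.90 × 36 × 1.7109 = 55.4 kips.
Governing: min(87.5, 89.1, 55.4) = 55.4 kips → gross-section yield.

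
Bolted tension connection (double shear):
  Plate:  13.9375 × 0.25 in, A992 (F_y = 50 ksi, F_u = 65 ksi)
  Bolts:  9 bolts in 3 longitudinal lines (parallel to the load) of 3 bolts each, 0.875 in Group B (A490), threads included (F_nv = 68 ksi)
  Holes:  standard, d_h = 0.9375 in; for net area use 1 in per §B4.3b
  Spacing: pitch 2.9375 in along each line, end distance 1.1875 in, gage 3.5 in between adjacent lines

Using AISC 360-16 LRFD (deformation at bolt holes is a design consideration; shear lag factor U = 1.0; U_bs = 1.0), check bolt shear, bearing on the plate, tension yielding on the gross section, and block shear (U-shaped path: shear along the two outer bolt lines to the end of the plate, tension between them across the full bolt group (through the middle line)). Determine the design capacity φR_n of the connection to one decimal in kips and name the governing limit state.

Bolt shear: A_b = π(0.875)²/4 = 0.60132 in². φR_n = 0.75 × 68 × 0.60132 × 9 × 2 = 552.0 kips.
Bearing (0.25 in plate, F_u = 65 ksi): end bolts L_c = 1.1875 − 0.9375/2 = 0.71875, R_n = min(1.2×0.71875×0.25×65, 2.4×0.875×0.25×65) = 14.016 kips/bolt; interior L_c = 2.9375 − 0.9375 = 2, R_n = 34.125 kips/bolt. φR_n = 0.75 × (3×14.016 + 6×34.125) = 185.1 kips.
Tension yield (gross): A_g = 13.9375×0.25 = 3.4844 in². φR_n = 0.90 × 50 × 3.4844 = 156.8 kips.
Block shear: shear path 2×[1.1875+2×2.9375] = 2×7.0625 in, A_gv = 3.5313, A_nv = 2×(7.0625 − 2.5×1)×0.25 = 2.2813 in²; tension across gage: (7 − 2×1)×0.25 = 1.25 in². R_n = min(0.6×65×2.2813, 0.6×50×3.5313) + 1.0×65×1.25 = min(88.971, 105.94) + 81.25 = 170.22 kips. φR_n = 0.75 × 170.22 = 127.7 kips.
Governing: min(552.0, 185.1, 156.8, 127.7) = 127.7 kips → block shear.

127.7 kips (block shear governs)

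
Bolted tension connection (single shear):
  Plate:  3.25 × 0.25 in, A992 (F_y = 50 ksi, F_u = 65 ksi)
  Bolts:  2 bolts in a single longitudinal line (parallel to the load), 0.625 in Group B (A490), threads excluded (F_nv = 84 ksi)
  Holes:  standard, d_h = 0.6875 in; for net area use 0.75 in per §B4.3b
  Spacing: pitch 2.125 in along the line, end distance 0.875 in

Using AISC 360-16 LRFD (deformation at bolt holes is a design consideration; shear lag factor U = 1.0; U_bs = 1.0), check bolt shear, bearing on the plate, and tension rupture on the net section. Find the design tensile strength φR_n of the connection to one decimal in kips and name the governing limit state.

26.1 kips (bearing governs)

Bolt shear: A_b = π(0.625)²/4 = 0.3068 in². φR_n = 0.75 × 84 × 0.3068 × 2 × 1 = 38.7 kips.
Bearing (0.25 in plate, F_u = 65 ksi): end bolts L_c = 0.875 − 0.6875/2 = 0.53125, R_n = min(1.2×0.53125×0.25×65, 2.4×0.625×0.25×65) = 10.359 kips/bolt; interior L_c = 2.125 − 0.6875 = 1.4375, R_n = 24.375 kips/bolt. φR_n = 0.75 × (1×10.359 + 1×24.375) = 26.1 kips.
Tension rupture (net): A_n = (3.25 − 1×0.75)×0.25 = 0.625 in² (U = 1.0, A_e = A_n). φR_n = 0.75 × 65 × 0.625 = 30.5 kips.
Governing: min(38.7, 26.1, 30.5) = 26.1 kips → bearing.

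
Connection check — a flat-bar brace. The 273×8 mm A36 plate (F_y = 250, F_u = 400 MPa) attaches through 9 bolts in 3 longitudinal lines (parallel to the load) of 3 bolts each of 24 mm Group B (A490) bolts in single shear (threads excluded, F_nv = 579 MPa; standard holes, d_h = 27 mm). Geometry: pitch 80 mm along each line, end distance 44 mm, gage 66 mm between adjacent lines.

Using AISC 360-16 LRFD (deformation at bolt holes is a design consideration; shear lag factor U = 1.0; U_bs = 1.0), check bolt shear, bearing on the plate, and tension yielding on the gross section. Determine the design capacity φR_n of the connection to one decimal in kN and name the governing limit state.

Bolt shear: A_b = π(24)²/4 = 452.39 mm². φR_n = 0.75 × 579 × 452.39 × 9 × 1 = 1768.1 kN.
Bearing (8 mm plate, F_u = 400 MPa): end bolts L_c = 44 − 27/2 = 30.5, R_n = min(1.2×30.5×8×400, 2.4×24×8×400) = 117.12 kN/bolt; interior L_c = 80 − 27 = 53, R_n = 184.32 kN/bolt. φR_n = 0.75 × (3×117.12 + 6×184.32) = 1093.0 kN.
Tension yield (gross): A_g = 273×8 = 2184 mm². φR_n = 0.90 × 250 × 2184 = 491.4 kN.
Governing: min(1768.1, 1093.0, 491.4) = 491.4 kN → gross-section yield.

491.4 kN (gross-section yield governs)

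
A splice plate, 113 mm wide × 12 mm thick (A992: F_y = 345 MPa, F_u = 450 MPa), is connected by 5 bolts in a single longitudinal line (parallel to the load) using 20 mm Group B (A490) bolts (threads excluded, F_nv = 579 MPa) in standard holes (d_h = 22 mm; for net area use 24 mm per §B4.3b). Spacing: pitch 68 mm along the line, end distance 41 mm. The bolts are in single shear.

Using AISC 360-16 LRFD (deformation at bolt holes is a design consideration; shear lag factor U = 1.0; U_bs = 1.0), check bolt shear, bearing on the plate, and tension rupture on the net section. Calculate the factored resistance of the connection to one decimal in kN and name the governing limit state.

Bolt shear: A_b = π(20)²/4 = 314.16 mm². φR_n = 0.75 × 579 × 314.16 × 5 × 1 = 682.1 kN.
Bearing (12 mm plate, F_u = 450 MPa): end bolts L_c = 41 − 22/2 = 30, R_n = min(1.2×30×12×450, 2.4×20×12×450) = 194.4 kN/bolt; interior L_c = 68 − 22 = 46, R_n = 259.2 kN/bolt. φR_n = 0.75 × (1×194.4 + 4×259.2) = 923.4 kN.
Tension rupture (net): A_n = (113 − 1×24)×12 = 1068 mm² (U = 1.0, A_e = A_n). φR_n = 0.75 × 450 × 1068 = 360.5 kN.
Governing: min(682.1, 923.4, 360.5) = 360.5 kN → net-section rupture.

360.5 kN (net-section rupture governs)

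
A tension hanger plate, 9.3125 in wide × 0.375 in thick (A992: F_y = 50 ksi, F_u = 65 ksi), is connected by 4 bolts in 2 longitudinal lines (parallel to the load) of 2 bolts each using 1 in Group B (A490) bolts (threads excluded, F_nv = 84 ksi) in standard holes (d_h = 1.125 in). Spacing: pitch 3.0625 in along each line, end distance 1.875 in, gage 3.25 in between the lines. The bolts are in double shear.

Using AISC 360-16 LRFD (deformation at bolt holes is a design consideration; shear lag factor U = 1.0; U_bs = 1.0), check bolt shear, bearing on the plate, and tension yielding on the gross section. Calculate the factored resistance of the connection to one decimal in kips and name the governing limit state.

142.6 kips (bearing governs)

Bolt shear: A_b = π(1)²/4 = 0.7854 in². φR_n = 0.75 × 84 × 0.7854 × 4 × 2 = 395.8 kips.
Bearing (0.375 in plate, F_u = 65 ksi): end bolts L_c = 1.875 − 1.125/2 = 1.3125, R_n = min(1.2×1.3125×0.375×65, 2.4×1×0.375×65) = 38.391 kips/bolt; interior L_c = 3.0625 − 1.125 = 1.9375, R_n = 56.672 kips/bolt. φR_n = 0.75 × (2×38.391 + 2×56.672) = 142.6 kips.
Tension yield (gross): A_g = 9.3125×0.375 = 3.4922 in². φR_n = 0.90 × 50 × 3.4922 = 157.1 kips.
Governing: min(395.8, 142.6, 157.1) = 142.6 kips → bearing.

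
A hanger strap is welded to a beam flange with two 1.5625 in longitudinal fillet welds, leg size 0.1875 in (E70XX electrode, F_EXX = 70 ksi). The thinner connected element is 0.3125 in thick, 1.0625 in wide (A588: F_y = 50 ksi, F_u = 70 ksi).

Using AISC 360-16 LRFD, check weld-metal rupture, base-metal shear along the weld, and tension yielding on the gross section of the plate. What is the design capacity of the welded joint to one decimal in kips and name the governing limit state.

Weld metal: throat = 0.707×0.1875 = 0.13256 in, L = 2×1.5625 = 3.125 in. φR_n = 0.75 × 0.6 × 70 × 0.13256 × 3.125 = 13.0 kips.
Base metal shear (0.3125 in plate): yield φR_n = 1.0×0.6×50×0.3125×3.125 = 29.3 kips; rupture φR_n = 0.75×0.6×70×0.3125×3.125 = 30.8 kips; take 29.3 kips (yield).
Tension yield (gross): A_g = 1.0625×0.3125 = 0.33203 in². φR_n = 0.90 × 50 × 0.33203 = 14.9 kips.
Governing: min(13.0, 29.3, 14.9) = 13.0 kips → weld metal.

13.0 kips (weld metal governs)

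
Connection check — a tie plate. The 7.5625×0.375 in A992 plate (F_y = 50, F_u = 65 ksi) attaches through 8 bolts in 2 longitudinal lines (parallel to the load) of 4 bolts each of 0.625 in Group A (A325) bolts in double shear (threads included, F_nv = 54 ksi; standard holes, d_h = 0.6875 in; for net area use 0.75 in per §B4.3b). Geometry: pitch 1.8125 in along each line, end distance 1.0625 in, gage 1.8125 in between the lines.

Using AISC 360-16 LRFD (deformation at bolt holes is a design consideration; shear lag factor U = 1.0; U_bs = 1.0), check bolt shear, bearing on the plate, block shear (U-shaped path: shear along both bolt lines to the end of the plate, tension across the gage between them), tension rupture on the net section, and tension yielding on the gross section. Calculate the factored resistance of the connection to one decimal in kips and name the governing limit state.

Bolt shear: A_b = π(0.625)²/4 = 0.3068 in². φR_n = 0.75 × 54 × 0.3068 × 8 × 2 = 198.8 kips.
Bearing (0.375 in plate, F_u = 65 ksi): end bolts L_c = 1.0625 − 0.6875/2 = 0.71875, R_n = min(1.2×0.71875×0.375×65, 2.4×0.625×0.375×65) = 21.023 kips/bolt; interior L_c = 1.8125 − 0.6875 = 1.125, R_n = 32.906 kips/bolt. φR_n = 0.75 × (2×21.023 + 6×32.906) = 179.6 kips.
Block shear: shear path 2×[1.0625+3×1.8125] = 2×6.5 in, A_gv = 4.875, A_nv = 2×(6.5 − 3.5×0.75)×0.375 = 2.9063 in²; tension across gage: (1.8125 − 1×0.75)×0.375 = 0.39844 in². R_n = min(0.6×65×2.9063, 0.6×50×4.875) + 1.0×65×0.39844 = min(113.35, 146.25) + 25.899 = 139.25 kips. φR_n = 0.75 × 139.25 = 104.4 kips.
Tension rupture (net): A_n = (7.5625 − 2×0.75)×0.375 = 2.2734 in² (U = 1.0, A_e = A_n). φR_n = 0.75 × 65 × 2.2734 = 110.8 kips.
Tension yield (gross): A_g = 7.5625×0.375 = 2.8359 in². φR_n = 0.90 × 50 × 2.8359 = 127.6 kips.
Governing: min(198.8, 179.6, 104.4, 110.8, 127.6) = 104.4 kips → block shear.

104.4 kips (block shear governs)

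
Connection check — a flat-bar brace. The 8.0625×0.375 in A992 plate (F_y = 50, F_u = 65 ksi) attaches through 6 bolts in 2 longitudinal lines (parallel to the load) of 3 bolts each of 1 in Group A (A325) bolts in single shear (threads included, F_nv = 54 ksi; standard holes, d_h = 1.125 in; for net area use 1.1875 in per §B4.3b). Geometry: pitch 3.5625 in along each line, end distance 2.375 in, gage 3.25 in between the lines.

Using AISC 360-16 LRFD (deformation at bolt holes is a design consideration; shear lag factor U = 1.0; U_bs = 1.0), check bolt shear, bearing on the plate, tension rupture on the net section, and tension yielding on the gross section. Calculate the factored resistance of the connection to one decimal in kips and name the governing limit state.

Bolt shear: A_b = π(1)²/4 = 0.7854 in². φR_n = 0.75 × 54 × 0.7854 × 6 × 1 = 190.9 kips.
Bearing (0.375 in plate, F_u = 65 ksi): end bolts L_c = 2.375 − 1.125/2 = 1.8125, R_n = min(1.2×1.8125×0.375×65, 2.4×1×0.375×65) = 53.016 kips/bolt; interior L_c = 3.5625 − 1.125 = 2.4375, R_n = 58.5 kips/bolt. φR_n = 0.75 × (2×53.016 + 4×58.5) = 255.0 kips.
Tension rupture (net): A_n = (8.0625 − 2×1.1875)×0.375 = 2.1328 in² (U = 1.0, A_e = A_n). φR_n = 0.75 × 65 × 2.1328 = 104.0 kips.
Tension yield (gross): A_g = 8.0625×0.375 = 3.0234 in². φR_n = 0.90 × 50 × 3.0234 = 136.1 kips.
Governing: min(190.9, 255.0, 104.0, 136.1) = 104.0 kips → net-section rupture.

104.0 kips (net-section rupture governs)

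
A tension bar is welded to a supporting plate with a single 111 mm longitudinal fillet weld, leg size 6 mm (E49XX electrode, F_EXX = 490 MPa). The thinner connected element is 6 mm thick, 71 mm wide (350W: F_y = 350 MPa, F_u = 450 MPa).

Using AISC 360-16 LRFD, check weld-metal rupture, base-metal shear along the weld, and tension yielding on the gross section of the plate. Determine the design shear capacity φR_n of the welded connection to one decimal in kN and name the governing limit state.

103.8 kN (weld metal governs)

Weld metal: throat = 0.707×6 = 4.242 mm, L = 111 mm. φR_n = 0.75 × 0.6 × 490 × 4.242 × 111 = 103.8 kN.
Base metal shear (6 mm plate): yield φR_n = 1.0×0.6×350×6×111 = 139.9 kN; rupture φR_n = 0.75×0.6×450×6×111 = 134.9 kN; take 134.9 kN (rupture).
Tension yield (gross): A_g = 71×6 = 426 mm². φR_n = 0.90 × 350 × 426 = 134.2 kN.
Governing: min(103.8, 134.9, 134.2) = 103.8 kN → weld metal.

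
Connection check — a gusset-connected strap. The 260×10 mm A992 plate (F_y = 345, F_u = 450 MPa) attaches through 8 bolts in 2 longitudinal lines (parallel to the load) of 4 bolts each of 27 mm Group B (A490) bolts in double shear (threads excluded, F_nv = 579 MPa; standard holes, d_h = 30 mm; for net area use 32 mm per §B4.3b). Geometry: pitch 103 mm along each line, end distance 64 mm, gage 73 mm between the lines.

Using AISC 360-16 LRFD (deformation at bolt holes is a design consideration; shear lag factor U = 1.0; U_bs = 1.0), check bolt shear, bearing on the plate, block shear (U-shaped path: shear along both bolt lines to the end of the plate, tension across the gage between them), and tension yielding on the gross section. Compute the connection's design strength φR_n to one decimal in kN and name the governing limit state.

807.3 kN (gross-section yield governs)

Bolt shear: A_b = π(27)²/4 = 572.56 mm². φR_n = 0.75 × 579 × 572.56 × 8 × 2 = 3978.1 kN.
Bearing (10 mm plate, F_u = 450 MPa): end bolts L_c = 64 − 30/2 = 49, R_n = min(1.2×49×10×450, 2.4×27×10×450) = 264.6 kN/bolt; interior L_c = 103 − 30 = 73, R_n = 291.6 kN/bolt. φR_n = 0.75 × (2×264.6 + 6×291.6) = 1709.1 kN.
Block shear: shear path 2×[64+3×103] = 2×373 mm, A_gv = 7460, A_nv = 2×(373 − 3.5×32)×10 = 5220 mm²; tension across gage: (73 − 1×32)×10 = 410 mm². R_n = min(0.6×450×5220, 0.6×345×7460) + 1.0×450×410 = min(1409.4, 1544.2) + 184.5 = 1593.9 kN. φR_n = 0.75 × 1593.9 = 1195.4 kN.
Tension yield (gross): A_g = 260×10 = 2600 mm². φR_n = 0.90 × 345 × 2600 = 807.3 kN.
Governing: min(3978.1, 1709.1, 1195.4, 807.3) = 807.3 kN → gross-section yield.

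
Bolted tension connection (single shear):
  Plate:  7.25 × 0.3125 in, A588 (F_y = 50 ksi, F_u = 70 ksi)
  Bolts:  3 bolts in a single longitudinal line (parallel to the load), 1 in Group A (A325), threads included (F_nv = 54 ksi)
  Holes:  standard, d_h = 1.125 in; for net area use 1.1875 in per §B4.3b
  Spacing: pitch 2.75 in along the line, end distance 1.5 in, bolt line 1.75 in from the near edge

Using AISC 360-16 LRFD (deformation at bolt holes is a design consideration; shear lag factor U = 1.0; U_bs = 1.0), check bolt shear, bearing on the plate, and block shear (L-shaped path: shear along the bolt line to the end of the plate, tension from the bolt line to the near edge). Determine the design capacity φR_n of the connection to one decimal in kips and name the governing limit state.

Bolt shear: A_b = π(1)²/4 = 0.7854 in². φR_n = 0.75 × 54 × 0.7854 × 3 × 1 = 95.4 kips.
Bearing (0.3125 in plate, F_u = 70 ksi): end bolts L_c = 1.5 − 1.125/2 = 0.9375, R_n = min(1.2×0.9375×0.3125×70, 2.4×1×0.3125×70) = 24.609 kips/bolt; interior L_c = 2.75 − 1.125 = 1.625, R_n = 42.656 kips/bolt. φR_n = 0.75 × (1×24.609 + 2×42.656) = 82.4 kips.
Block shear: shear path 1×[1.5+2×2.75] = 1×7 in, A_gv = 2.1875, A_nv = 1×(7 − 2.5×1.1875)×0.3125 = 1.2598 in²; tension to near edge: (1.75 − 0.5×1.1875)×0.3125 = 0.36133 in². R_n = min(0.6×70×1.2598, 0.6×50×2.1875) + 1.0×70×0.36133 = min(52.912, 65.625) + 25.293 = 78.205 kips. φR_n = 0.75 × 78.205 = 58.7 kips.
Governing: min(95.4, 82.4, 58.7) = 58.7 kips → block shear.

58.7 kips (block shear governs)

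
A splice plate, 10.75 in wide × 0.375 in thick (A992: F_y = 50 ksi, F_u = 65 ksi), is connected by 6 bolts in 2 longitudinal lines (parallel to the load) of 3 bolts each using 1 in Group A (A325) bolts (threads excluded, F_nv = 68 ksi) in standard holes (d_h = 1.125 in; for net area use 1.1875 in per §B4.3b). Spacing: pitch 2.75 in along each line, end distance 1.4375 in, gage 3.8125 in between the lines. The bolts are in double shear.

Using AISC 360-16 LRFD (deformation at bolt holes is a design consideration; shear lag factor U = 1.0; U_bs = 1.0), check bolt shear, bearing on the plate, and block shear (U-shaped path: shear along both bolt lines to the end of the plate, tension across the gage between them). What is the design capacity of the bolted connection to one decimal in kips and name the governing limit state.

Bolt shear: A_b = π(1)²/4 = 0.7854 in². φR_n = 0.75 × 68 × 0.7854 × 6 × 2 = 480.7 kips.
Bearing (0.375 in plate, F_u = 65 ksi): end bolts L_c = 1.4375 − 1.125/2 = 0.875, R_n = min(1.2×0.875×0.375×65, 2.4×1×0.375×65) = 25.594 kips/bolt; interior L_c = 2.75 − 1.125 = 1.625, R_n = 47.531 kips/bolt. φR_n = 0.75 × (2×25.594 + 4×47.531) = 181.0 kips.
Block shear: shear path 2×[1.4375+2×2.75] = 2×6.9375 in, A_gv = 5.2031, A_nv = 2×(6.9375 − 2.5×1.1875)×0.375 = 2.9766 in²; tension across gage: (3.8125 − 1×1.1875)×0.375 = 0.98438 in². R_n = min(0.6×65×2.9766, 0.6×50×5.2031) + 1.0×65×0.98438 = min(116.09, 156.09) + 63.985 = 180.08 kips. φR_n = 0.75 × 180.08 = 135.1 kips.
Governing: min(480.7, 181.0, 135.1) = 135.1 kips → block shear.

135.1 kips (block shear governs)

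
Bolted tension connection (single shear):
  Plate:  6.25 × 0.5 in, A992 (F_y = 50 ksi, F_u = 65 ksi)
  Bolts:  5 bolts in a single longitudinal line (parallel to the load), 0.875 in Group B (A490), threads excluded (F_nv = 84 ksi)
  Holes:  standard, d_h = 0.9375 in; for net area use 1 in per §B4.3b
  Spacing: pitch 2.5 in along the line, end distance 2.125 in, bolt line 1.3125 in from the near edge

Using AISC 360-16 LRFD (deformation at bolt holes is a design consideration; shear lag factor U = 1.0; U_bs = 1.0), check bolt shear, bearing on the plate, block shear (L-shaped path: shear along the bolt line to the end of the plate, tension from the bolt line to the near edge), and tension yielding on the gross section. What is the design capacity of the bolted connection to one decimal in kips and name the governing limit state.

131.3 kips (block shear governs)

Bolt shear: A_b = π(0.875)²/4 = 0.60132 in². φR_n = 0.75 × 84 × 0.60132 × 5 × 1 = 189.4 kips.
Bearing (0.5 in plate, F_u = 65 ksi): end bolts L_c = 2.125 − 0.9375/2 = 1.65625, R_n = min(1.2×1.65625×0.5×65, 2.4×0.875×0.5×65) = 64.594 kips/bolt; interior L_c = 2.5 − 0.9375 = 1.5625, R_n = 60.938 kips/bolt. φR_n = 0.75 × (1×64.594 + 4×60.938) = 231.3 kips.
Block shear: shear path 1×[2.125+4×2.5] = 1×12.125 in, A_gv = 6.0625, A_nv = 1×(12.125 − 4.5×1)×0.5 = 3.8125 in²; tension to near edge: (1.3125 − 0.5×1)×0.5 = 0.40625 in². R_n = min(0.6×65×3.8125, 0.6×50×6.0625) + 1.0×65×0.40625 = min(148.69, 181.88) + 26.406 = 175.1 kips. φR_n = 0.75 × 175.1 = 131.3 kips.
Tension yield (gross): A_g = 6.25×0.5 = 3.125 in². φR_n = 0.90 × 50 × 3.125 = 140.6 kips.
Governing: min(189.4, 231.3, 131.3, 140.6) = 131.3 kips → block shear.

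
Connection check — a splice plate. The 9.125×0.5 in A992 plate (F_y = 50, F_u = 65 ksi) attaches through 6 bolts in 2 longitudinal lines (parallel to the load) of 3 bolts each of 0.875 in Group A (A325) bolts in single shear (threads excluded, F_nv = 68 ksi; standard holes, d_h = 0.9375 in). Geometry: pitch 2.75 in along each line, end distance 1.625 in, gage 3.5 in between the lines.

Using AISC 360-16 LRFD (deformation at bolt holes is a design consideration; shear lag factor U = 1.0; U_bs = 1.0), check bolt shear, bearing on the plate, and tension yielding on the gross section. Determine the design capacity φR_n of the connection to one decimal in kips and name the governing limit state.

184.0 kips (bolt shear governs)

Bolt shear: A_b = π(0.875)²/4 = 0.60132 in². φR_n = 0.75 × 68 × 0.60132 × 6 × 1 = 184.0 kips.
Bearing (0.5 in plate, F_u = 65 ksi): end bolts L_c = 1.625 − 0.9375/2 = 1.15625, R_n = min(1.2×1.15625×0.5×65, 2.4×0.875×0.5×65) = 45.094 kips/bolt; interior L_c = 2.75 − 0.9375 = 1.8125, R_n = 68.25 kips/bolt. φR_n = 0.75 × (2×45.094 + 4×68.25) = 272.4 kips.
Tension yield (gross): A_g = 9.125×0.5 = 4.5625 in². φR_n = 0.90 × 50 × 4.5625 = 205.3 kips.
Governing: min(184.0, 272.4, 205.3) = 184.0 kips → bolt shear.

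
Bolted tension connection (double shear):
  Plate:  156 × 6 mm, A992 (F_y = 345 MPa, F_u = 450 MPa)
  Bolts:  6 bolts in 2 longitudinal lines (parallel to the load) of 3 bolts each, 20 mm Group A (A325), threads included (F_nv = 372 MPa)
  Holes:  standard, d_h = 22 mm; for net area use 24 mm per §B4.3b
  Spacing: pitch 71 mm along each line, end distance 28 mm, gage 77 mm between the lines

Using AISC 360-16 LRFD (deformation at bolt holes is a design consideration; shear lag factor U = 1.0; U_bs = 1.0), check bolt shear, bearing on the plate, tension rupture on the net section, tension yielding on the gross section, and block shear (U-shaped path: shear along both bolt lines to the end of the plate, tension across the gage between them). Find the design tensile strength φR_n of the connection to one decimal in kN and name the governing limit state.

Bolt shear: A_b = π(20)²/4 = 314.16 mm². φR_n = 0.75 × 372 × 314.16 × 6 × 2 = 1051.8 kN.
Bearing (6 mm plate, F_u = 450 MPa): end bolts L_c = 28 − 22/2 = 17, R_n = min(1.2×17×6×450, 2.4×20×6×450) = 55.08 kN/bolt; interior L_c = 71 − 22 = 49, R_n = 129.6 kN/bolt. φR_n = 0.75 × (2×55.08 + 4×129.6) = 471.4 kN.
Tension rupture (net): A_n = (156 − 2×24)×6 = 648 mm² (U = 1.0, A_e = A_n). φR_n = 0.75 × 450 × 648 = 218.7 kN.
Tension yield (gross): A_g = 156×6 = 936 mm². φR_n = 0.90 × 345 × 936 = 290.6 kN.
Block shear: shear path 2×[28+2×71] = 2×170 mm, A_gv = 2040, A_nv = 2×(170 − 2.5×24)×6 = 1320 mm²; tension across gage: (77 − 1×24)×6 = 318 mm². R_n = min(0.6×450×1320, 0.6×345×2040) + 1.0×450×318 = min(356.4, 422.28) + 143.1 = 499.5 kN. φR_n = 0.75 × 499.5 = 374.6 kN.
Governing: min(1051.8, 471.4, 218.7, 290.6, 374.6) = 218.7 kN → net-section rupture.

218.7 kN (net-section rupture governs)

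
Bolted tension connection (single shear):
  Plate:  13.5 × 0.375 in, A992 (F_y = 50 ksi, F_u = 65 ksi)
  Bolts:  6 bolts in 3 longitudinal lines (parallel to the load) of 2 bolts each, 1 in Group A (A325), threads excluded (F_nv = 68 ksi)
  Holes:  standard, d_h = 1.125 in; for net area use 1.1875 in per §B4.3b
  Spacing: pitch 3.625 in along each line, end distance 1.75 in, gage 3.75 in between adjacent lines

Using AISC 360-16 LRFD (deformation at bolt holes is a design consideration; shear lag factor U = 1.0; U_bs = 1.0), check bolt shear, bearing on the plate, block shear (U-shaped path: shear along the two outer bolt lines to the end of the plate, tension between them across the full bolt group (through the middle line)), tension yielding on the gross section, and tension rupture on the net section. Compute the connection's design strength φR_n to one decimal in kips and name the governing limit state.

172.5 kips (block shear governs)

Bolt shear: A_b = π(1)²/4 = 0.7854 in². φR_n = 0.75 × 68 × 0.7854 × 6 × 1 = 240.3 kips.
Bearing (0.375 in plate, F_u = 65 ksi): end bolts L_c = 1.75 − 1.125/2 = 1.1875, R_n = min(1.2×1.1875×0.375×65, 2.4×1×0.375×65) = 34.734 kips/bolt; interior L_c = 3.625 − 1.125 = 2.5, R_n = 58.5 kips/bolt. φR_n = 0.75 × (3×34.734 + 3×58.5) = 209.8 kips.
Block shear: shear path 2×[1.75+1×3.625] = 2×5.375 in, A_gv = 4.0313, A_nv = 2×(5.375 − 1.5×1.1875)×0.375 = 2.6953 in²; tension across gage: (7.5 − 2×1.1875)×0.375 = 1.9219 in². R_n = min(0.6×65×2.6953, 0.6×50×4.0313) + 1.0×65×1.9219 = min(105.12, 120.94) + 124.92 = 230.04 kips. φR_n = 0.75 × 230.04 = 172.5 kips.
Tension yield (gross): A_g = 13.5×0.375 = 5.0625 in². φR_n = 0.90 × 50 × 5.0625 = 227.8 kips.
Tension rupture (net): A_n = (13.5 − 3×1.1875)×0.375 = 3.7266 in² (U = 1.0, A_e = A_n). φR_n = 0.75 × 65 × 3.7266 = 181.7 kips.
Governing: min(240.3, 209.8, 172.5, 227.8, 181.7) = 172.5 kips → block shear.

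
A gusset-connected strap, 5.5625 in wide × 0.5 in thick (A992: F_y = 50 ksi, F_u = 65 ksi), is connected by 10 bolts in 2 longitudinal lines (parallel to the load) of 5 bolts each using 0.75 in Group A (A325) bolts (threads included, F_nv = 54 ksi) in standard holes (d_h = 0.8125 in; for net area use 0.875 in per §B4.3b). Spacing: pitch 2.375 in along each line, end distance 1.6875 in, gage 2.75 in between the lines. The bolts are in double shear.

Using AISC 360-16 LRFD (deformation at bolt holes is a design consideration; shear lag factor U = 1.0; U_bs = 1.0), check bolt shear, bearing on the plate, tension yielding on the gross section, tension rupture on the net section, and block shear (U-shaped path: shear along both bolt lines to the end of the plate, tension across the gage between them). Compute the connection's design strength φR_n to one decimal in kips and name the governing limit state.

Bolt shear: A_b = π(0.75)²/4 = 0.44179 in². φR_n = 0.75 × 54 × 0.44179 × 10 × 2 = 357.8 kips.
Bearing (0.5 in plate, F_u = 65 ksi): end bolts L_c = 1.6875 − 0.8125/2 = 1.28125, R_n = min(1.2×1.28125×0.5×65, 2.4×0.75×0.5×65) = 49.969 kips/bolt; interior L_c = 2.375 − 0.8125 = 1.5625, R_n = 58.5 kips/bolt. φR_n = 0.75 × (2×49.969 + 8×58.5) = 426.0 kips.
Tension yield (gross): A_g = 5.5625×0.5 = 2.7813 in². φR_n = 0.90 × 50 × 2.7813 = 125.2 kips.
Tension rupture (net): A_n = (5.5625 − 2×0.875)×0.5 = 1.9063 in² (U = 1.0, A_e = A_n). φR_n = 0.75 × 65 × 1.9063 = 92.9 kips.
Block shear: shear path 2×[1.6875+4×2.375] = 2×11.1875 in, A_gv = 11.188, A_nv = 2×(11.1875 − 4.5×0.875)×0.5 = 7.25 in²; tension across gage: (2.75 − 1×0.875)×0.5 = 0.9375 in². R_n = min(0.6×65×7.25, 0.6×50×11.188) + 1.0×65×0.9375 = min(282.75, 335.64) + 60.938 = 343.69 kips. φR_n = 0.75 × 343.69 = 257.8 kips.
Governing: min(357.8, 426.0, 125.2, 92.9, 257.8) = 92.9 kips → net-section rupture.

92.9 kips (net-section rupture governs)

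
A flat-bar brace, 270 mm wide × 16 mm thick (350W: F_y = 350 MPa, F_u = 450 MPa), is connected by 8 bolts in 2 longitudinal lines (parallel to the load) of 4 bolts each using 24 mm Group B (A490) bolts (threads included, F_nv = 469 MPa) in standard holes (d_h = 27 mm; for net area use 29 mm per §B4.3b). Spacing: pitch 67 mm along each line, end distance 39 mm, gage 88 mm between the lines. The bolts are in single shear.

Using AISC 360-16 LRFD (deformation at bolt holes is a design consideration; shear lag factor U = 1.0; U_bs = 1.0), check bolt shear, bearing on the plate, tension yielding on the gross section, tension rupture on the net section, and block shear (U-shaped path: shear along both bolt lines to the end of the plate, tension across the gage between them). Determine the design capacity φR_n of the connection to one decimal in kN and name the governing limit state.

1144.8 kN (net-section rupture governs)

Bolt shear: A_b = π(24)²/4 = 452.39 mm². φR_n = 0.75 × 469 × 452.39 × 8 × 1 = 1273.0 kN.
Bearing (16 mm plate, F_u = 450 MPa): end bolts L_c = 39 − 27/2 = 25.5, R_n = min(1.2×25.5×16×450, 2.4×24×16×450) = 220.32 kN/bolt; interior L_c = 67 − 27 = 40, R_n = 345.6 kN/bolt. φR_n = 0.75 × (2×220.32 + 6×345.6) = 1885.7 kN.
Tension yield (gross): A_g = 270×16 = 4320 mm². φR_n = 0.90 × 350 × 4320 = 1360.8 kN.
Tension rupture (net): A_n = (270 − 2×29)×16 = 3392 mm² (U = 1.0, A_e = A_n). φR_n = 0.75 × 450 × 3392 = 1144.8 kN.
Block shear: shear path 2×[39+3×67] = 2×240 mm, A_gv = 7680, A_nv = 2×(240 − 3.5×29)×16 = 4432 mm²; tension across gage: (88 − 1×29)×16 = 944 mm². R_n = min(0.6×450×4432, 0.6×350×7680) + 1.0×450×944 = min(1196.6, 1612.8) + 424.8 = 1621.4 kN. φR_n = 0.75 × 1621.4 = 1216.1 kN.
Governing: min(1273.0, 1885.7, 1360.8, 1144.8, 1216.1) = 1144.8 kN → net-section rupture.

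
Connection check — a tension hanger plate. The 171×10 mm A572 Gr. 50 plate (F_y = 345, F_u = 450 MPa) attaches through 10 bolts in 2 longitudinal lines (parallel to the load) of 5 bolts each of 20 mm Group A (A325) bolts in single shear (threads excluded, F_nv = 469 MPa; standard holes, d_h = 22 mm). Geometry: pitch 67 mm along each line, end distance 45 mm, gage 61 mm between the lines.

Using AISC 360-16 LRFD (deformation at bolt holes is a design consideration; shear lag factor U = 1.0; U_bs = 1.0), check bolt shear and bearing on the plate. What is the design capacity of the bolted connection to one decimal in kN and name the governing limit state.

1105.1 kN (bolt shear governs)

Bolt shear: A_b = π(20)²/4 = 314.16 mm². φR_n = 0.75 × 469 × 314.16 × 10 × 1 = 1105.1 kN.
Bearing (10 mm plate, F_u = 450 MPa): end bolts L_c = 45 − 22/2 = 34, R_n = min(1.2×34×10×450, 2.4×20×10×450) = 183.6 kN/bolt; interior L_c = 67 − 22 = 45, R_n = 216 kN/bolt. φR_n = 0.75 × (2×183.6 + 8×216) = 1571.4 kN.
Governing: min(1105.1, 1571.4) = 1105.1 kN → bolt shear.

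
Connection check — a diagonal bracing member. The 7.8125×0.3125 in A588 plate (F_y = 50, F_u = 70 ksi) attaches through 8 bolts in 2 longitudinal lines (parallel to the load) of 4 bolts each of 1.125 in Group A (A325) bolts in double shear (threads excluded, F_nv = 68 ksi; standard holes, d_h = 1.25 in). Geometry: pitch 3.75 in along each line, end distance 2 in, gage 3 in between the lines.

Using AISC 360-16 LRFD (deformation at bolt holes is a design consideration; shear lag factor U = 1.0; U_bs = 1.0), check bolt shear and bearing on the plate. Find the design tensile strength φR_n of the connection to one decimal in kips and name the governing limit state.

Bolt shear: A_b = π(1.125)²/4 = 0.99402 in². φR_n = 0.75 × 68 × 0.99402 × 8 × 2 = 811.1 kips.
Bearing (0.3125 in plate, F_u = 70 ksi): end bolts L_c = 2 − 1.25/2 = 1.375, R_n = min(1.2×1.375×0.3125×70, 2.4×1.125×0.3125×70) = 36.094 kips/bolt; interior L_c = 3.75 − 1.25 = 2.5, R_n = 59.063 kips/bolt. φR_n = 0.75 × (2×36.094 + 6×59.063) = 319.9 kips.
Governing: min(811.1, 319.9) = 319.9 kips → bearing.

319.9 kips (bearing governs)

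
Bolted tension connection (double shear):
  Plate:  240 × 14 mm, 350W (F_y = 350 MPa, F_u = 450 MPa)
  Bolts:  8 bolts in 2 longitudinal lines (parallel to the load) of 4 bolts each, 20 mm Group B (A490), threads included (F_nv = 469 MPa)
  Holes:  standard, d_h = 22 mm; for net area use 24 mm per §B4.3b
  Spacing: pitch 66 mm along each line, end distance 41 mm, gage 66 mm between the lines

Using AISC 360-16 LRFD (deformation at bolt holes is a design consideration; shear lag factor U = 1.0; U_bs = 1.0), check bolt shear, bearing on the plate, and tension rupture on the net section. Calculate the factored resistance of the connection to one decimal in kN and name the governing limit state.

907.2 kN (net-section rupture governs)

Bolt shear: A_b = π(20)²/4 = 314.16 mm². φR_n = 0.75 × 469 × 314.16 × 8 × 2 = 1768.1 kN.
Bearing (14 mm plate, F_u = 450 MPa): end bolts L_c = 41 − 22/2 = 30, R_n = min(1.2×30×14×450, 2.4×20×14×450) = 226.8 kN/bolt; interior L_c = 66 − 22 = 44, R_n = 302.4 kN/bolt. φR_n = 0.75 × (2×226.8 + 6×302.4) = 1701.0 kN.
Tension rupture (net): A_n = (240 − 2×24)×14 = 2688 mm² (U = 1.0, A_e = A_n). φR_n = 0.75 × 450 × 2688 = 907.2 kN.
Governing: min(1768.1, 1701.0, 907.2) = 907.2 kN → net-section rupture.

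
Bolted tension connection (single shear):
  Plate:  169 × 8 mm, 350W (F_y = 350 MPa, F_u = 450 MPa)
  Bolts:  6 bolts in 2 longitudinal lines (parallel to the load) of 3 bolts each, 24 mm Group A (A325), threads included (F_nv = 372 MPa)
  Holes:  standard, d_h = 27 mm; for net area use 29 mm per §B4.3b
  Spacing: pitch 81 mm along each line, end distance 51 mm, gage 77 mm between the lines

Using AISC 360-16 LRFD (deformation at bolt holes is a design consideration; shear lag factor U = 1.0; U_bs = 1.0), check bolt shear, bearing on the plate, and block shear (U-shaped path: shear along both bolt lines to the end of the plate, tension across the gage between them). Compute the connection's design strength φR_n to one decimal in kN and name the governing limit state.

584.8 kN (block shear governs)

Bolt shear: A_b = π(24)²/4 = 452.39 mm². φR_n = 0.75 × 372 × 452.39 × 6 × 1 = 757.3 kN.
Bearing (8 mm plate, F_u = 450 MPa): end bolts L_c = 51 − 27/2 = 37.5, R_n = min(1.2×37.5×8×450, 2.4×24×8×450) = 162 kN/bolt; interior L_c = 81 − 27 = 54, R_n = 207.36 kN/bolt. φR_n = 0.75 × (2×162 + 4×207.36) = 865.1 kN.
Block shear: shear path 2×[51+2×81] = 2×213 mm, A_gv = 3408, A_nv = 2×(213 − 2.5×29)×8 = 2248 mm²; tension across gage: (77 − 1×29)×8 = 384 mm². R_n = min(0.6×450×2248, 0.6×350×3408) + 1.0×450×384 = min(606.96, 715.68) + 172.8 = 779.76 kN. φR_n = 0.75 × 779.76 = 584.8 kN.
Governing: min(757.3, 865.1, 584.8) = 584.8 kN → block shear.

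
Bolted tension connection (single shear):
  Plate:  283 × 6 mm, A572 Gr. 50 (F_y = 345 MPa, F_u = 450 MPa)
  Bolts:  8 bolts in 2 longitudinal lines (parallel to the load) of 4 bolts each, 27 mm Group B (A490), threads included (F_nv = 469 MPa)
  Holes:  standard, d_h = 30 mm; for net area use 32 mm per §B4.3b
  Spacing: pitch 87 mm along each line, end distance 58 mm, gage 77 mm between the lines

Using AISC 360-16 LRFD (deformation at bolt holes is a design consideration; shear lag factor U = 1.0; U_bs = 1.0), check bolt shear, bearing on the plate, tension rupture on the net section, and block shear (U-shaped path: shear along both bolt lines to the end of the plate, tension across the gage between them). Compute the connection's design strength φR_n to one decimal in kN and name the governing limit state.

443.5 kN (net-section rupture governs)

Bolt shear: A_b = π(27)²/4 = 572.56 mm². φR_n = 0.75 × 469 × 572.56 × 8 × 1 = 1611.2 kN.
Bearing (6 mm plate, F_u = 450 MPa): end bolts L_c = 58 − 30/2 = 43, R_n = min(1.2×43×6×450, 2.4×27×6×450) = 139.32 kN/bolt; interior L_c = 87 − 30 = 57, R_n = 174.96 kN/bolt. φR_n = 0.75 × (2×139.32 + 6×174.96) = 996.3 kN.
Tension rupture (net): A_n = (283 − 2×32)×6 = 1314 mm² (U = 1.0, A_e = A_n). φR_n = 0.75 × 450 × 1314 = 443.5 kN.
Block shear: shear path 2×[58+3×87] = 2×319 mm, A_gv = 3828, A_nv = 2×(319 − 3.5×32)×6 = 2484 mm²; tension across gage: (77 − 1×32)×6 = 270 mm². R_n = min(0.6×450×2484, 0.6×345×3828) + 1.0×450×270 = min(670.68, 792.4) + 121.5 = 792.18 kN. φR_n = 0.75 × 792.18 = 594.1 kN.
Governing: min(1611.2, 996.3, 443.5, 594.1) = 443.5 kN → net-section rupture.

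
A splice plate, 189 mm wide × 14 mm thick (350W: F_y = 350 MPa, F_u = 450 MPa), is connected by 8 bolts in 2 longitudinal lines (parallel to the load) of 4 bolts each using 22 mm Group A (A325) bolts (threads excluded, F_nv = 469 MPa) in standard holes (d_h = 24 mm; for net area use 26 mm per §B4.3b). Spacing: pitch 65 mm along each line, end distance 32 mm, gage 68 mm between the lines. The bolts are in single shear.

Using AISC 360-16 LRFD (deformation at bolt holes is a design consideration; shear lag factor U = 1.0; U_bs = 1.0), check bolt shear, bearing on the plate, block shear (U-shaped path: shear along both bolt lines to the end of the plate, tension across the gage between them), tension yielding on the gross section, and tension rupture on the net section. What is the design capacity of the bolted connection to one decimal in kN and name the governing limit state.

Bolt shear: A_b = π(22)²/4 = 380.13 mm². φR_n = 0.75 × 469 × 380.13 × 8 × 1 = 1069.7 kN.
Bearing (14 mm plate, F_u = 450 MPa): end bolts L_c = 32 − 24/2 = 20, R_n = min(1.2×20×14×450, 2.4×22×14×450) = 151.2 kN/bolt; interior L_c = 65 − 24 = 41, R_n = 309.96 kN/bolt. φR_n = 0.75 × (2×151.2 + 6×309.96) = 1621.6 kN.
Block shear: shear path 2×[32+3×65] = 2×227 mm, A_gv = 6356, A_nv = 2×(227 − 3.5×26)×14 = 3808 mm²; tension across gage: (68 − 1×26)×14 = 588 mm². R_n = min(0.6×450×3808, 0.6×350×6356) + 1.0×450×588 = min(1028.2, 1334.8) + 264.6 = 1292.8 kN. φR_n = 0.75 × 1292.8 = 969.6 kN.
Tension yield (gross): A_g = 189×14 = 2646 mm². φR_n = 0.90 × 350 × 2646 = 833.5 kN.
Tension rupture (net): A_n = (189 − 2×26)×14 = 1918 mm² (U = 1.0, A_e = A_n). φR_n = 0.75 × 450 × 1918 = 647.3 kN.
Governing: min(1069.7, 1621.6, 969.6, 833.5, 647.3) = 647.3 kN → net-section rupture.

647.3 kN (net-section rupture governs)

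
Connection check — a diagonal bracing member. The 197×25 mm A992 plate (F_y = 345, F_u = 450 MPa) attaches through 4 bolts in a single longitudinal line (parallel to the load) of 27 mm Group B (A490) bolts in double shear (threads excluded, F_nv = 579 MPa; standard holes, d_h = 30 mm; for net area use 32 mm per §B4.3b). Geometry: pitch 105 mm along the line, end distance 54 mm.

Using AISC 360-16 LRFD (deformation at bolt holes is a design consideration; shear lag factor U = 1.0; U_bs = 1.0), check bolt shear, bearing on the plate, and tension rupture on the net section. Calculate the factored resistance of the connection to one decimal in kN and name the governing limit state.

Bolt shear: A_b = π(27)²/4 = 572.56 mm². φR_n = 0.75 × 579 × 572.56 × 4 × 2 = 1989.1 kN.
Bearing (25 mm plate, F_u = 450 MPa): end bolts L_c = 54 − 30/2 = 39, R_n = min(1.2×39×25×450, 2.4×27×25×450) = 526.5 kN/bolt; interior L_c = 105 − 30 = 75, R_n = 729 kN/bolt. φR_n = 0.75 × (1×526.5 + 3×729) = 2035.1 kN.
Tension rupture (net): A_n = (197 − 1×32)×25 = 4125 mm² (U = 1.0, A_e = A_n). φR_n = 0.75 × 450 × 4125 = 1392.2 kN.
Governing: min(1989.1, 2035.1, 1392.2) = 1392.2 kN → net-section rupture.

1392.2 kN (net-section rupture governs)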